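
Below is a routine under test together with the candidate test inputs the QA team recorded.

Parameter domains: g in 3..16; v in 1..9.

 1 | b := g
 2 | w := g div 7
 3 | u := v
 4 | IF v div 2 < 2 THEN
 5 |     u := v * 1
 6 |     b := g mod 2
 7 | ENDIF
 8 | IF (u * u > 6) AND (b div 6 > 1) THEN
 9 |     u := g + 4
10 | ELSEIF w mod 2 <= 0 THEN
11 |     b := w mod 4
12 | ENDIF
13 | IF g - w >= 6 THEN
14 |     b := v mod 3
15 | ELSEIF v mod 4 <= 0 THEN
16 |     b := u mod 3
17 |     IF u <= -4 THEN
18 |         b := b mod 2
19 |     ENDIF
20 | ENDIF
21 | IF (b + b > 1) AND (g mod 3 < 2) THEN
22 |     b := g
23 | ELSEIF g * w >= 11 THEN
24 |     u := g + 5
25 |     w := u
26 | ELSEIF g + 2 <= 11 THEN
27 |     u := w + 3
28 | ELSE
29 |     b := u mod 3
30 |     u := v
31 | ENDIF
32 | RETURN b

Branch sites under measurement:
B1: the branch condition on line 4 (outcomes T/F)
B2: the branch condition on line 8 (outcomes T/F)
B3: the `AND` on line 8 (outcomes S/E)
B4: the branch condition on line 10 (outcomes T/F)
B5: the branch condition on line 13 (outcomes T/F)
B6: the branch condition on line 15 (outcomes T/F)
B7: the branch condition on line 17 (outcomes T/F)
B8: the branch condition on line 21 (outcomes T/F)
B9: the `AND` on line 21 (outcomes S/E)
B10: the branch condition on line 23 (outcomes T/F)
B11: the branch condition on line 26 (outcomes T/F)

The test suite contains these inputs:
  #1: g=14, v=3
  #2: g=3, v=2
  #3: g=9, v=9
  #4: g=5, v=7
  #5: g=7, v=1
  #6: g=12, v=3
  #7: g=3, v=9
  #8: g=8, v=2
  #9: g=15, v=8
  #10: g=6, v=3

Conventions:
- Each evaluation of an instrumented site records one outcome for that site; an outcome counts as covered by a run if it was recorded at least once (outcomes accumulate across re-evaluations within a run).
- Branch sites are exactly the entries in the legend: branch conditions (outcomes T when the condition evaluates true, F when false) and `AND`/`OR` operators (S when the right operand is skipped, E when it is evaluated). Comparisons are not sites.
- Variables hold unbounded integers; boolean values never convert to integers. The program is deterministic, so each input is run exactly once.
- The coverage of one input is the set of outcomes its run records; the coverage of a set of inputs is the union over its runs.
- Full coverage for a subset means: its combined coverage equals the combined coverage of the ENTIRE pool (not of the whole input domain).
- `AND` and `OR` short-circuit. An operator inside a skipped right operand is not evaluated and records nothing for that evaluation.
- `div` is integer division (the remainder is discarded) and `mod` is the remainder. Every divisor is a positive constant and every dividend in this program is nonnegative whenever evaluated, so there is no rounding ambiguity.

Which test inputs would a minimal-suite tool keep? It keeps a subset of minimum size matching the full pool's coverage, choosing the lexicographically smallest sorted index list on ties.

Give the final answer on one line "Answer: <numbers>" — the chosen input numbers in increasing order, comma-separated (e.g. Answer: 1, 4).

run #1 (g=14, v=3) runs B1->T, B3->E, B2->F, B4->T, B5->T, B9->S, B8->F, B10->T; records B1=T, B2=F, B3=E, B4=T, B5=T, B8=F, B9=S, B10=T
run #2 (g=3, v=2) runs B1->T, B3->S, B2->F, B4->T, B5->F, B6->F, B9->S, B8->F, B10->F, B11->T; records B1=T, B2=F, B3=S, B4=T, B5=F, B6=F, B8=F, B9=S, B10=F, B11=T
run #3 (g=9, v=9) runs B1->F, B3->E, B2->F, B4->F, B5->T, B9->S, B8->F, B10->F, B11->T; records B1=F, B2=F, B3=E, B4=F, B5=T, B8=F, B9=S, B10=F, B11=T
run #4 (g=5, v=7) runs B1->F, B3->E, B2->F, B4->T, B5->F, B6->F, B9->S, B8->F, B10->F, B11->T; records B1=F, B2=F, B3=E, B4=T, B5=F, B6=F, B8=F, B9=S, B10=F, B11=T
run #5 (g=7, v=1) runs B1->T, B3->S, B2->F, B4->F, B5->T, B9->E, B8->T; records B1=T, B2=F, B3=S, B4=F, B5=T, B8=T, B9=E
run #6 (g=12, v=3) runs B1->T, B3->E, B2->F, B4->F, B5->T, B9->S, B8->F, B10->T; records B1=T, B2=F, B3=E, B4=F, B5=T, B8=F, B9=S, B10=T
run #7 (g=3, v=9) runs B1->F, B3->E, B2->F, B4->T, B5->F, B6->F, B9->S, B8->F, B10->F, B11->T; records B1=F, B2=F, B3=E, B4=T, B5=F, B6=F, B8=F, B9=S, B10=F, B11=T
run #8 (g=8, v=2) runs B1->T, B3->S, B2->F, B4->F, B5->T, B9->E, B8->F, B10->F, B11->T; records B1=T, B2=F, B3=S, B4=F, B5=T, B8=F, B9=E, B10=F, B11=T
run #9 (g=15, v=8) runs B1->F, B3->E, B2->T, B5->T, B9->E, B8->T; records B1=F, B2=T, B3=E, B5=T, B8=T, B9=E
run #10 (g=6, v=3) runs B1->T, B3->E, B2->F, B4->T, B5->T, B9->S, B8->F, B10->F, B11->T; records B1=T, B2=F, B3=E, B4=T, B5=T, B8=F, B9=S, B10=F, B11=T
the full pool covers 18 outcomes: B1=T, B1=F, B2=T, B2=F, B3=S, B3=E, B4=T, B4=F, B5=T, B5=F, B6=F, B8=T, B8=F, B9=S, B9=E, B10=T, B10=F, B11=T
no size-1 subset reaches all 18 outcomes (best union: 10/18)
no size-2 subset reaches all 18 outcomes (best union: 16/18)
inputs {2, 6, 9} (size 3) cover everything; no size-3 subset with a lexicographically smaller index list covers all 18

Answer: 2, 6, 9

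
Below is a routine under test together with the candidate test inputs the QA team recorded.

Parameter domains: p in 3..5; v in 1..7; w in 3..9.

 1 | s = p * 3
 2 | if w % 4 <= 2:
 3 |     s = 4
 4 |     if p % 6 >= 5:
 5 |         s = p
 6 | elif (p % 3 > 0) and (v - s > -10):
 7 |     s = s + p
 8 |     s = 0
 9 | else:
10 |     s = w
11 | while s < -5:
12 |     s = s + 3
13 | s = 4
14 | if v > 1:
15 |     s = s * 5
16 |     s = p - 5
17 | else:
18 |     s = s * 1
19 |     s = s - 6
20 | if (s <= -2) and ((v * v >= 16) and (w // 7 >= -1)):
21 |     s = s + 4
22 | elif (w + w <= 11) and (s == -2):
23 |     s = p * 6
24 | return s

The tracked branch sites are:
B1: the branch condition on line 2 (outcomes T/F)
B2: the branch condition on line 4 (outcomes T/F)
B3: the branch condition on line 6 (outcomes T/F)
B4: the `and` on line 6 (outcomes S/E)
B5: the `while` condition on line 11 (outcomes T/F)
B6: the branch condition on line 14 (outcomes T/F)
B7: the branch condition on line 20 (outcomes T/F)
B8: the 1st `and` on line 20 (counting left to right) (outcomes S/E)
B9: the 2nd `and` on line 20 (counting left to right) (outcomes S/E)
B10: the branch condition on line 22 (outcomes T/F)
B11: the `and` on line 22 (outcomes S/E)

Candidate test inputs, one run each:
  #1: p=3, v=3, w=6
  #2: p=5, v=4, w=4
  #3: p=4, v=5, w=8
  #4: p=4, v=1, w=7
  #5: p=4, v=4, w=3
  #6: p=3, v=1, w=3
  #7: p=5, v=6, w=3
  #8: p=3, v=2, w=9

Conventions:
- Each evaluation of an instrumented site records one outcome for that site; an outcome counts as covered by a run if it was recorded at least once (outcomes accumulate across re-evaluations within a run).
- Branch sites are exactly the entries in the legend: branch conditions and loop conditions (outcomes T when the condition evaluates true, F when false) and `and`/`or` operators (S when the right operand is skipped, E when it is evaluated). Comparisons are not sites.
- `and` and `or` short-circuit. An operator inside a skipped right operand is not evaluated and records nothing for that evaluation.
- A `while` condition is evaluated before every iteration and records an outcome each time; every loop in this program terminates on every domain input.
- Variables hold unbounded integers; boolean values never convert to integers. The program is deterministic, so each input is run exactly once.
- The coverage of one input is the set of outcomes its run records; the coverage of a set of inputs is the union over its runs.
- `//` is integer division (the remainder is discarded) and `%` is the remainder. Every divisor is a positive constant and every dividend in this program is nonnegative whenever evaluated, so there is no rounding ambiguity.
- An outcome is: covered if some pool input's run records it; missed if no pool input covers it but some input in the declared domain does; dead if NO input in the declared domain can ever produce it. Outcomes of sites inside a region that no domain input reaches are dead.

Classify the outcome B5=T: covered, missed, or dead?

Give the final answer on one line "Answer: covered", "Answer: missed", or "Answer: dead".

no pool input records B5=T
checking all 147 inputs in the declared domain: B5=T is never recorded -> dead

Answer: dead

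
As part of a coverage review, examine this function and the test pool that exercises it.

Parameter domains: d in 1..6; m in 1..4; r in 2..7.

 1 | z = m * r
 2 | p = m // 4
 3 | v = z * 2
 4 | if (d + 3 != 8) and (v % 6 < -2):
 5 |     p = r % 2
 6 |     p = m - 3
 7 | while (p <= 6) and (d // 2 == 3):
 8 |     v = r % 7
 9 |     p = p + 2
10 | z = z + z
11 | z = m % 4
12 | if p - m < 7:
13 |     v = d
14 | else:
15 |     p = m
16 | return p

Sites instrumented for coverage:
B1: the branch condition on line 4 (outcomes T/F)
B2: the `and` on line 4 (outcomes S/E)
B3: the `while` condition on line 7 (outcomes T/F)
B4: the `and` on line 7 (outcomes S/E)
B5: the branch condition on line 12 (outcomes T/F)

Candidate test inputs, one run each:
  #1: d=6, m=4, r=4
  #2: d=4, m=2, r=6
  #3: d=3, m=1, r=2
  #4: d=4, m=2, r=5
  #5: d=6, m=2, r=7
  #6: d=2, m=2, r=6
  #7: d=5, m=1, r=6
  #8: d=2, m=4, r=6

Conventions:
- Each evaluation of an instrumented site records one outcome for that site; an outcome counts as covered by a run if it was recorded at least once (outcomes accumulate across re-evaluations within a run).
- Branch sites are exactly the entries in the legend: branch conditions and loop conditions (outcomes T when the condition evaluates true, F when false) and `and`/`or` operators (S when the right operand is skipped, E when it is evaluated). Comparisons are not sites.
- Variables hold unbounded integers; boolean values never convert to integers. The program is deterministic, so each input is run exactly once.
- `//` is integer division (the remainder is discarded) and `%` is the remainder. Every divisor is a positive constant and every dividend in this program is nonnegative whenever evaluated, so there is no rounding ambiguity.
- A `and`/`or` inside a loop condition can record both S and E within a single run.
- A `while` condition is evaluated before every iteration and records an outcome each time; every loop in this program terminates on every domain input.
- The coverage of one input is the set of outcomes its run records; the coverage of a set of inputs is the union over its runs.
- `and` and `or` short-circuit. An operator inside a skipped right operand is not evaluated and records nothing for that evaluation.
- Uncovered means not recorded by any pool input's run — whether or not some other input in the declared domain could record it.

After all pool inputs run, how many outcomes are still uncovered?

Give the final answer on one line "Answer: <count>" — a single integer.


test 1 (d=6, m=4, r=4) hits B1=F, B2=E, B3=T, B3=F, B4=S, B4=E, B5=T
test 2 (d=4, m=2, r=6) hits B1=F, B2=E, B3=F, B4=E, B5=T
test 3 (d=3, m=1, r=2) hits B1=F, B2=E, B3=F, B4=E, B5=T
test 4 (d=4, m=2, r=5) hits B1=F, B2=E, B3=F, B4=E, B5=T
test 5 (d=6, m=2, r=7) hits B1=F, B2=E, B3=T, B3=F, B4=S, B4=E, B5=T
test 6 (d=2, m=2, r=6) hits B1=F, B2=E, B3=F, B4=E, B5=T
test 7 (d=5, m=1, r=6) hits B1=F, B2=S, B3=F, B4=E, B5=T
test 8 (d=2, m=4, r=6) hits B1=F, B2=E, B3=F, B4=E, B5=T
union over the pool: B1=F, B2=S, B2=E, B3=T, B3=F, B4=S, B4=E, B5=T
uncovered (2 of 10): B1=T, B5=F
Answer: 2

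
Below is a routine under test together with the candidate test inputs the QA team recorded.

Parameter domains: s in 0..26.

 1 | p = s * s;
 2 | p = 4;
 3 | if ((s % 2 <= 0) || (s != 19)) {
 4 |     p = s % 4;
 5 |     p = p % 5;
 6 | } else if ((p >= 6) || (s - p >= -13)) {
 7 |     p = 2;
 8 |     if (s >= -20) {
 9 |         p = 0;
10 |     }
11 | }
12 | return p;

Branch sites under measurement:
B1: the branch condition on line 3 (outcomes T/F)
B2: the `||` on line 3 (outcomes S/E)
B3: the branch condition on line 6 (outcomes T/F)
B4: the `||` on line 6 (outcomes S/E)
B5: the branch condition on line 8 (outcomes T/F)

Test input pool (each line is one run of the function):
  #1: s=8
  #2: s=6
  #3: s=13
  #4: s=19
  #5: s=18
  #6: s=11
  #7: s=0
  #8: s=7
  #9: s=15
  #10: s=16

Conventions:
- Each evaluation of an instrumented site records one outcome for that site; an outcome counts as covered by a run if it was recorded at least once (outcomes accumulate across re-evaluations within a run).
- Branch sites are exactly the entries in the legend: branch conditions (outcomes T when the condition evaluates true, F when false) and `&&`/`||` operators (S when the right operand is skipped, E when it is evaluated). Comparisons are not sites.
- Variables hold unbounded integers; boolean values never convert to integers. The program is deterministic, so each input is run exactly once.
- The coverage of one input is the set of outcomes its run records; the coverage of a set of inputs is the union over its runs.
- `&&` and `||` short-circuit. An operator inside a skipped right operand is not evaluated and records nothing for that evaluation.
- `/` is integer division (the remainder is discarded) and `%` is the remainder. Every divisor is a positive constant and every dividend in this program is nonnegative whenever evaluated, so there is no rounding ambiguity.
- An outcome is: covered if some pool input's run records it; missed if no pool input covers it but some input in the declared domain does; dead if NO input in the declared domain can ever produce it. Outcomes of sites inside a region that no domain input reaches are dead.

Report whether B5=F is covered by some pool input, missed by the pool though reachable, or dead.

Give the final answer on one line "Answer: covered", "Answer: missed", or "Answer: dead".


no pool input records B5=F
checking all 27 inputs in the declared domain: B5=F is never recorded -> dead
Answer: dead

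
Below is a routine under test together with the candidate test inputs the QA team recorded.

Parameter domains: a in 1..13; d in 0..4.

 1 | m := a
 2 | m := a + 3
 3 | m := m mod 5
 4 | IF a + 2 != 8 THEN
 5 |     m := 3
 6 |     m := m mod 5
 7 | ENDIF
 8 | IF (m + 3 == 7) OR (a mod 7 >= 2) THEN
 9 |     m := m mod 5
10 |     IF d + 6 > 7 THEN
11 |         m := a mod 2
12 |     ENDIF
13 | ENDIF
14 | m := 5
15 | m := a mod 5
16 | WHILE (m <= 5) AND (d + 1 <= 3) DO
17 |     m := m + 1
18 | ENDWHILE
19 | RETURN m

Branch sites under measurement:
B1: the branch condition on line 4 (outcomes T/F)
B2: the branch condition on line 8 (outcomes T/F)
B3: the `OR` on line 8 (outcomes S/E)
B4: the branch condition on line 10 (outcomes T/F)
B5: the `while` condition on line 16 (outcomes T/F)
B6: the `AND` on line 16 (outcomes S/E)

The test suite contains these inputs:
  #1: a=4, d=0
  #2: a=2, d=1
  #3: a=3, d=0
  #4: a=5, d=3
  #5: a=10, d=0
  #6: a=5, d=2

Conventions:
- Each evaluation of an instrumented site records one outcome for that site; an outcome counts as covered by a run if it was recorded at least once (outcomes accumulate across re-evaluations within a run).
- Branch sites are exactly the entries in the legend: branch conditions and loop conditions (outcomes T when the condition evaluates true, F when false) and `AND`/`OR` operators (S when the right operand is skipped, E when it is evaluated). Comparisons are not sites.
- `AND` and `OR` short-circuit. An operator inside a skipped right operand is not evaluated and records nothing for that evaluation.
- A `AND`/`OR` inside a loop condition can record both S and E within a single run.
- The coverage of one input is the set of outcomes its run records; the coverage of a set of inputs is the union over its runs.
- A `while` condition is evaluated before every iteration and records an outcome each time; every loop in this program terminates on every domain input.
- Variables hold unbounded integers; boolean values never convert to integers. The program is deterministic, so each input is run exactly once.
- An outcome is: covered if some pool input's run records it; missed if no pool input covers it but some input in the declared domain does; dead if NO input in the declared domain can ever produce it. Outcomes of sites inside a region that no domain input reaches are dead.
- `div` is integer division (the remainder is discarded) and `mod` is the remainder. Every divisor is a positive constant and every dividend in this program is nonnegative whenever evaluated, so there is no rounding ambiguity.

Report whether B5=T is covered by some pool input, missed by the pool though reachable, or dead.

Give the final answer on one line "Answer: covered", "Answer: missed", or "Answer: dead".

B5=T is recorded by pool input(s) 1, 2, 3, 5, 6 -> covered

Answer: covered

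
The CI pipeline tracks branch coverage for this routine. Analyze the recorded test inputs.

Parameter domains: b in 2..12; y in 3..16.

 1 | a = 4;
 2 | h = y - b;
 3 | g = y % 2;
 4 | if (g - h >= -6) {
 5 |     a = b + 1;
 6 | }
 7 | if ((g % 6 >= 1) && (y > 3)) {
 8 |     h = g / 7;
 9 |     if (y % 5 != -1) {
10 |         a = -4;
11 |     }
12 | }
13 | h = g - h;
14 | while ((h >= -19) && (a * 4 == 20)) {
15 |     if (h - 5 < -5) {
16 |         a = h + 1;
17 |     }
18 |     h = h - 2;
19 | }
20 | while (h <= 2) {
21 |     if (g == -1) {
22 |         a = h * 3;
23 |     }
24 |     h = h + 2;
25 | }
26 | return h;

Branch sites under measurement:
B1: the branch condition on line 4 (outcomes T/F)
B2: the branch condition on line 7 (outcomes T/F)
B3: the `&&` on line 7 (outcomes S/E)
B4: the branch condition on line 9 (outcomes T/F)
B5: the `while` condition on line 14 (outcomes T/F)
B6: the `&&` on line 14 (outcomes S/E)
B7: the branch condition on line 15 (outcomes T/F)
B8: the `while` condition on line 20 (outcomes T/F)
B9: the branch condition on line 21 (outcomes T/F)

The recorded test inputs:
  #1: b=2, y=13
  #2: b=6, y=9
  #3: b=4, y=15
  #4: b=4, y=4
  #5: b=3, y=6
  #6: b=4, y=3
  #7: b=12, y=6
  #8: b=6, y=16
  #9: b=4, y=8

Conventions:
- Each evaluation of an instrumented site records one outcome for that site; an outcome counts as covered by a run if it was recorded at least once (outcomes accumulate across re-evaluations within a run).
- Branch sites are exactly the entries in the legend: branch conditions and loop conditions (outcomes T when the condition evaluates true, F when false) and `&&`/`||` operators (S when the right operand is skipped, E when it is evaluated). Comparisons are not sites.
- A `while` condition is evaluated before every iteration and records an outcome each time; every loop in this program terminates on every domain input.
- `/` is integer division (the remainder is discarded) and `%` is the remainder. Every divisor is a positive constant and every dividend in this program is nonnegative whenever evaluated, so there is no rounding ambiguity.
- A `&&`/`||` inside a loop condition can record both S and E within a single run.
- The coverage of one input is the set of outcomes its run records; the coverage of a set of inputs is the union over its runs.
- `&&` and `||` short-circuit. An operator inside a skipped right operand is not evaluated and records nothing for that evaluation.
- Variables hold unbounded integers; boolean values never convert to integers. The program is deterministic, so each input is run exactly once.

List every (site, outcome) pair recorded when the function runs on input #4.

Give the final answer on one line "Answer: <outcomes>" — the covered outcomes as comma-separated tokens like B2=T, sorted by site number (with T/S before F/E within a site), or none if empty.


Simulating input #4 (b=4, y=4) step by step:
  B1->T, B3->S, B2->F, B6->E, B5->T, B7->F, B6->E, B5->T, B7->T, B6->E
  B5->F, B8->T, B9->F, B8->T, B9->F, B8->T, B9->F, B8->T, B9->F, B8->F
deduplicating events, the covered set is: B1=T, B2=F, B3=S, B5=T, B5=F, B6=E, B7=T, B7=F, B8=T, B8=F, B9=F
Answer: B1=T, B2=F, B3=S, B5=T, B5=F, B6=E, B7=T, B7=F, B8=T, B8=F, B9=F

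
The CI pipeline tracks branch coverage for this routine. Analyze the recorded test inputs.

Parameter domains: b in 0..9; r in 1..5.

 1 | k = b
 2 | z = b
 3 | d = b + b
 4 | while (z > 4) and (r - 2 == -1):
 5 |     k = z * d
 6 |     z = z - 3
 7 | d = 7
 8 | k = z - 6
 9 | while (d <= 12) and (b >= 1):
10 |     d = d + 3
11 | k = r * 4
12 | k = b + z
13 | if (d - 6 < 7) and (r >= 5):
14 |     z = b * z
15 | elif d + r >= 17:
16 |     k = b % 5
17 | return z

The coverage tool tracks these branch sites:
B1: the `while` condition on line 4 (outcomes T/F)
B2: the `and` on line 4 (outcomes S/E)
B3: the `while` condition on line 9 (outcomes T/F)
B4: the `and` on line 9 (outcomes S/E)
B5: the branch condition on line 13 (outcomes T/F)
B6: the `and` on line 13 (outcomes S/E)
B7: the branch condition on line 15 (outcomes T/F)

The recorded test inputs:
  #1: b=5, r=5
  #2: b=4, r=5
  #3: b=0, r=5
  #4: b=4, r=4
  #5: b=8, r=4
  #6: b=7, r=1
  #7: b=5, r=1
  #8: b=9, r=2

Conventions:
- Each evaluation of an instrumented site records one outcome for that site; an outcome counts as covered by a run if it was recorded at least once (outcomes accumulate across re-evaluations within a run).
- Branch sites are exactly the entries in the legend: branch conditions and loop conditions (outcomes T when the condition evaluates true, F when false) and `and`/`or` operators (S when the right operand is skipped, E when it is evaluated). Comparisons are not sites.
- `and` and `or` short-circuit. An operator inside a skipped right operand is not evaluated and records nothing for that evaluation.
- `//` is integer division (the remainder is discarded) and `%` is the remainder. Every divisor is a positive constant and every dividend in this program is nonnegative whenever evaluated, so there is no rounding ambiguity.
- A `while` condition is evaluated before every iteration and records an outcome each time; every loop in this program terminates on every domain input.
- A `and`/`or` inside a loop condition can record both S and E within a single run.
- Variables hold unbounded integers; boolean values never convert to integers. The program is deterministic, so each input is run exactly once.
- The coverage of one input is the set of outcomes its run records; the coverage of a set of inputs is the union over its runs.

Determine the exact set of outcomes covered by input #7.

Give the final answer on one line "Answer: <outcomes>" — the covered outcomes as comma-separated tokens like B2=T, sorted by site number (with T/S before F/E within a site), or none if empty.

Event log for input #7 (b=5, r=1):
  B2->E, B1->T, B2->S, B1->F, B4->E, B3->T, B4->E, B3->T, B4->S, B3->F
  B6->S, B5->F, B7->F
as a set, this run covers: B1=T, B1=F, B2=S, B2=E, B3=T, B3=F, B4=S, B4=E, B5=F, B6=S, B7=F

Answer: B1=T, B1=F, B2=S, B2=E, B3=T, B3=F, B4=S, B4=E, B5=F, B6=S, B7=F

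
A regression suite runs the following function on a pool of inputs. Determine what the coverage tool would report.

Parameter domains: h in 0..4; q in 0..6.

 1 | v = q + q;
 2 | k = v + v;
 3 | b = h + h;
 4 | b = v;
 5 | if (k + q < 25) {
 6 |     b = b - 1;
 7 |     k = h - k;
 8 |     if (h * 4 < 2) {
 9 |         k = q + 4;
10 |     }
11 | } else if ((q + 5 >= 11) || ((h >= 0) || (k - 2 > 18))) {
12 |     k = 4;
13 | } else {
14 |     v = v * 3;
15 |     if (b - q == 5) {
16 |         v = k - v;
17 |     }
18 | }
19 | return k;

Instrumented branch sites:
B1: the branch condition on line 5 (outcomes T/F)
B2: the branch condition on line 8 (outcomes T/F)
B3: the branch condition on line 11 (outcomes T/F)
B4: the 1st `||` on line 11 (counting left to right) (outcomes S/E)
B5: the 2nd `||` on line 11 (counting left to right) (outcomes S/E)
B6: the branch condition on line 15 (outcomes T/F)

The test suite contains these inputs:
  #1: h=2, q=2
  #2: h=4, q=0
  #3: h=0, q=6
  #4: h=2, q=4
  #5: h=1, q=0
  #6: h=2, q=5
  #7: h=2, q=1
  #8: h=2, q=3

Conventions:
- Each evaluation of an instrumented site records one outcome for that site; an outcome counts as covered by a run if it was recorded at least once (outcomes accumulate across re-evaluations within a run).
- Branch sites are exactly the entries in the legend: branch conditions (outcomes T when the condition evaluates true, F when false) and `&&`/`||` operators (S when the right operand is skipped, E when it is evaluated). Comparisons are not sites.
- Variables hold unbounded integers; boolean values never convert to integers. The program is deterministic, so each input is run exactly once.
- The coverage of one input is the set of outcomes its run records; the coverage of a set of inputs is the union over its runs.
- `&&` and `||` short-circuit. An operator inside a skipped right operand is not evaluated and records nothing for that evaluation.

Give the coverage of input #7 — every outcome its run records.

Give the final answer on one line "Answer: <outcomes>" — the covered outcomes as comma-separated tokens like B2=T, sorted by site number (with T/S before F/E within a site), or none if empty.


Running input #7 (h=2, q=1), event by event:
  B1->T, B2->F
as a set, this run covers: B1=T, B2=F
Answer: B1=T, B2=F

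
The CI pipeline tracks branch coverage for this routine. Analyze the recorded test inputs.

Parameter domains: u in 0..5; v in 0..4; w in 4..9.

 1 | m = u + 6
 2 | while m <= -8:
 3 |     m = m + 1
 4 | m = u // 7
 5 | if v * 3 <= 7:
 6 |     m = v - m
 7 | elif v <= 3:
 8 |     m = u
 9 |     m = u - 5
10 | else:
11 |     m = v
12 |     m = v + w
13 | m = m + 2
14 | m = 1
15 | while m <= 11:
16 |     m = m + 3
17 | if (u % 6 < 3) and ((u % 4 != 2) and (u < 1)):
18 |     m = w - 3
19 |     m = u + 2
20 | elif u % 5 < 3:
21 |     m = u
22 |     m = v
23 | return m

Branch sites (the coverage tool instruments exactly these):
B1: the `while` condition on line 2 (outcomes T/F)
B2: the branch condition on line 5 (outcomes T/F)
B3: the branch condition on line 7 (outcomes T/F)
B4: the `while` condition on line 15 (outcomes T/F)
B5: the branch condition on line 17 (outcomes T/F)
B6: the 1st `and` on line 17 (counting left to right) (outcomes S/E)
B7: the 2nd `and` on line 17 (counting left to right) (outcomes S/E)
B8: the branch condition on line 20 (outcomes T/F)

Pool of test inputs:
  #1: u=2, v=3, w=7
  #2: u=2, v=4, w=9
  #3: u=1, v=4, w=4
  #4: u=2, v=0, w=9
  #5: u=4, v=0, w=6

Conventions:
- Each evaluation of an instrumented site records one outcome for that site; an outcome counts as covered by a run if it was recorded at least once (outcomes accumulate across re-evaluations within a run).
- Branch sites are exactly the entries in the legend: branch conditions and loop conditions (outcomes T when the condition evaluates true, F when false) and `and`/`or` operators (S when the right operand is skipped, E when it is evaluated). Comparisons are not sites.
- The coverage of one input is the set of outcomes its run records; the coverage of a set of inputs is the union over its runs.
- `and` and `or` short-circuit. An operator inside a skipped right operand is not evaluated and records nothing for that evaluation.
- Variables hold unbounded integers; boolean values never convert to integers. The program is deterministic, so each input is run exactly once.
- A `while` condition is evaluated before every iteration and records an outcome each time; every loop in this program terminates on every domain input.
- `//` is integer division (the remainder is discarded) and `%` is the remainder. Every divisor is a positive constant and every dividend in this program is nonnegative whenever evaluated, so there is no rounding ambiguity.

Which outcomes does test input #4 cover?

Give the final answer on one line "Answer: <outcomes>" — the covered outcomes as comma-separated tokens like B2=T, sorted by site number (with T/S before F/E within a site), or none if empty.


Event log for input #4 (u=2, v=0, w=9):
  B1->F, B2->T, B4->T, B4->T, B4->T, B4->T, B4->F, B6->E, B7->S, B5->F
  B8->T
as a set, this run covers: B1=F, B2=T, B4=T, B4=F, B5=F, B6=E, B7=S, B8=T
Answer: B1=F, B2=T, B4=T, B4=F, B5=F, B6=E, B7=S, B8=T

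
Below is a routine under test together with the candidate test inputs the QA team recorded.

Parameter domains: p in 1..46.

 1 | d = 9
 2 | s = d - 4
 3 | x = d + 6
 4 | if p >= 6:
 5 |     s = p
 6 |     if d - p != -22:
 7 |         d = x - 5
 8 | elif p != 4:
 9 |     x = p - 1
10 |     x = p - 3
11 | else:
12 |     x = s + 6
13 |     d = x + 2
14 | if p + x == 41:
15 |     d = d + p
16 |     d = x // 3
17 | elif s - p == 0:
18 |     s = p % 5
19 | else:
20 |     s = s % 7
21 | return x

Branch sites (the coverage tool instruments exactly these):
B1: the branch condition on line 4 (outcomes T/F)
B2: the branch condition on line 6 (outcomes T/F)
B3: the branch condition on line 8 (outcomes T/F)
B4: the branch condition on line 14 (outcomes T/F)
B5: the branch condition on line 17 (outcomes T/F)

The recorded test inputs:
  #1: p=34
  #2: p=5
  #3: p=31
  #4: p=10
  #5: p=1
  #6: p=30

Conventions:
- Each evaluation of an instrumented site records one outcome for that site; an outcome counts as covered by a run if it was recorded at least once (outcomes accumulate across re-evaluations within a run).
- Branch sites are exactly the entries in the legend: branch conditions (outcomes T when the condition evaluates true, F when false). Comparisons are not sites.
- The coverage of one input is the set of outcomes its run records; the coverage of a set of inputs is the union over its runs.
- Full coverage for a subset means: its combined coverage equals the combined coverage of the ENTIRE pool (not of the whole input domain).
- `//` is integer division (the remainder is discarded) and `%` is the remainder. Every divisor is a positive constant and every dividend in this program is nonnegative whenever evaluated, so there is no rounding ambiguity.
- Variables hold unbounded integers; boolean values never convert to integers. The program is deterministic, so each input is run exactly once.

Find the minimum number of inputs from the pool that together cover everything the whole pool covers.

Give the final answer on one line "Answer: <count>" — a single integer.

input #1 (p=34): covers B1=T, B2=T, B4=F, B5=T
input #2 (p=5): covers B1=F, B3=T, B4=F, B5=T
input #3 (p=31): covers B1=T, B2=F, B4=F, B5=T
input #4 (p=10): covers B1=T, B2=T, B4=F, B5=T
input #5 (p=1): covers B1=F, B3=T, B4=F, B5=F
input #6 (p=30): covers B1=T, B2=T, B4=F, B5=T
together the pool reaches 8 outcomes: B1=T, B1=F, B2=T, B2=F, B3=T, B4=F, B5=T, B5=F
every size-1 subset falls short of the 8 outcomes (best: 4/8)
every size-2 subset falls short of the 8 outcomes (best: 7/8)
at size 3, {1, 3, 5} reaches all 8 outcomes; every lexicographically earlier size-3 subset fails

Answer: 3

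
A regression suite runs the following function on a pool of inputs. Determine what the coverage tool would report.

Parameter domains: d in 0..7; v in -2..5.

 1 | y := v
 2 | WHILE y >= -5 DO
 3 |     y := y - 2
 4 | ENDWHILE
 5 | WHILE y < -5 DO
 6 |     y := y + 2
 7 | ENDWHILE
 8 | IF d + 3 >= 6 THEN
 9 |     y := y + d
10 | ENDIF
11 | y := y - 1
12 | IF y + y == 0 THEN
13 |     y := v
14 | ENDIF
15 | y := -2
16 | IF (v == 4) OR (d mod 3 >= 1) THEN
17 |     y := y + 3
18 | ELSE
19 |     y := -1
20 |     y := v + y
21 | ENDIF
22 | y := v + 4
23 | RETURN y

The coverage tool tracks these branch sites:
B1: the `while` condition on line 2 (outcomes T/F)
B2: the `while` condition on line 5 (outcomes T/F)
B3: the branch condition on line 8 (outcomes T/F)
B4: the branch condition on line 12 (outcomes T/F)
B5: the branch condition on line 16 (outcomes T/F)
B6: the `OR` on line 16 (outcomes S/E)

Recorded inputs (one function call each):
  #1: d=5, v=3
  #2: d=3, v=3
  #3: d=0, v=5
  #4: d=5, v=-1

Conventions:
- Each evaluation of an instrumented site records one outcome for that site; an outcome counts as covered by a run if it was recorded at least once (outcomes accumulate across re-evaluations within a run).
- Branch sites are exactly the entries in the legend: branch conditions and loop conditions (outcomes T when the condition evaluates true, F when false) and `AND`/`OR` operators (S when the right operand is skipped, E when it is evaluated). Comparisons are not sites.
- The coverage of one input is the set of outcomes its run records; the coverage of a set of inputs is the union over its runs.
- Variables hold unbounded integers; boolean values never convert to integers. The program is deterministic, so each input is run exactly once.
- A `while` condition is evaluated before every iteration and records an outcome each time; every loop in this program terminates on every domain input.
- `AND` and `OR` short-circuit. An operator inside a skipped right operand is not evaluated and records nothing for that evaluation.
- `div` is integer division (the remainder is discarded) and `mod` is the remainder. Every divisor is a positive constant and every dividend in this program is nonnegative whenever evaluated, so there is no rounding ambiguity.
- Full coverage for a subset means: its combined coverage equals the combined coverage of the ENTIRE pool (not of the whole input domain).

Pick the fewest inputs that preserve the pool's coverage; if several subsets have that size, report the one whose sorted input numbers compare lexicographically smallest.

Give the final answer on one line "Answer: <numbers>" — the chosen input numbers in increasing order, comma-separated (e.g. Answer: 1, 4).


input #1, d=5, v=3: events B1->T, B1->T, B1->T, B1->T, B1->T, B1->F, B2->T, B2->F, B3->T, B4->F, B6->E, B5->T; outcomes B1=T, B1=F, B2=T, B2=F, B3=T, B4=F, B5=T, B6=E
input #2, d=3, v=3: events B1->T, B1->T, B1->T, B1->T, B1->T, B1->F, B2->T, B2->F, B3->T, B4->F, B6->E, B5->F; outcomes B1=T, B1=F, B2=T, B2=F, B3=T, B4=F, B5=F, B6=E
input #3, d=0, v=5: events B1->T, B1->T, B1->T, B1->T, B1->T, B1->T, B1->F, B2->T, B2->F, B3->F, B4->F, B6->E, B5->F; outcomes B1=T, B1=F, B2=T, B2=F, B3=F, B4=F, B5=F, B6=E
input #4, d=5, v=-1: events B1->T, B1->T, B1->T, B1->F, B2->T, B2->F, B3->T, B4->F, B6->E, B5->T; outcomes B1=T, B1=F, B2=T, B2=F, B3=T, B4=F, B5=T, B6=E
together the pool reaches 10 outcomes: B1=T, B1=F, B2=T, B2=F, B3=T, B3=F, B4=F, B5=T, B5=F, B6=E
checked all size-1 subsets: none covers 10 outcomes (max 8/10)
size 2: inputs {1, 3} cover all 10 outcomes, and no lexicographically smaller subset of this size does
Answer: 1, 3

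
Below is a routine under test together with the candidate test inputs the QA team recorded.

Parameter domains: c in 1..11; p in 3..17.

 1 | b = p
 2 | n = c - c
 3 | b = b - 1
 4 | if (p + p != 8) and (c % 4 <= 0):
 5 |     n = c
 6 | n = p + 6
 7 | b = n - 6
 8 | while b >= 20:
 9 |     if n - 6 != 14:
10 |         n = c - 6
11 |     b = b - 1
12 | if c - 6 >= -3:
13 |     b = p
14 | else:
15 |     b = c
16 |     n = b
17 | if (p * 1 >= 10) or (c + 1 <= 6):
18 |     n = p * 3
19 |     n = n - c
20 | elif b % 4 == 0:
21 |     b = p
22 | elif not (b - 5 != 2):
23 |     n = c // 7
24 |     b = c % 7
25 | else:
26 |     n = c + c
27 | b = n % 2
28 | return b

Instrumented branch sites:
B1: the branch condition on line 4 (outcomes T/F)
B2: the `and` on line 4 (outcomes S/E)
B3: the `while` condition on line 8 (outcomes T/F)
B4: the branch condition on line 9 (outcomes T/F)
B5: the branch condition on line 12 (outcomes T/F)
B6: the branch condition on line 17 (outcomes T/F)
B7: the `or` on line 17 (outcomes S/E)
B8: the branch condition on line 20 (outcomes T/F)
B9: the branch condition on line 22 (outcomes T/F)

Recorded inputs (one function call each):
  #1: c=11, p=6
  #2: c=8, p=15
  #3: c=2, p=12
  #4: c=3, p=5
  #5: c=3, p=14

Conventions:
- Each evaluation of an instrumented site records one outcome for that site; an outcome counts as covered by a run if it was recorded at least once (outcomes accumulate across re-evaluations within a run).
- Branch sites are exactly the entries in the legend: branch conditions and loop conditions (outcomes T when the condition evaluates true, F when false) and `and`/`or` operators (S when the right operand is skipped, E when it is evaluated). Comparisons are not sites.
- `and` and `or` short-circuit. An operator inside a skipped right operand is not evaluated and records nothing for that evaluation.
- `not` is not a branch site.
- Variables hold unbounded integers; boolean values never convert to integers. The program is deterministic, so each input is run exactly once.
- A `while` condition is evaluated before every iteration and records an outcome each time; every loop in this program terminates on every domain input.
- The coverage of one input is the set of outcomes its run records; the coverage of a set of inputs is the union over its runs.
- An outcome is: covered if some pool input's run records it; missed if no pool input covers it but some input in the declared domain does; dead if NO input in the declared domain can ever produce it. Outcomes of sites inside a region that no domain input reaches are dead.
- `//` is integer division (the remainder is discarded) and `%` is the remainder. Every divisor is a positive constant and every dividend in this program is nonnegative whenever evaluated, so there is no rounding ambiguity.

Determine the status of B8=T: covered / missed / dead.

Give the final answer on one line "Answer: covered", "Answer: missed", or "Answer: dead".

no pool input records B8=T
but domain input (c=6, p=4) does record it -> reachable, so missed

Answer: missed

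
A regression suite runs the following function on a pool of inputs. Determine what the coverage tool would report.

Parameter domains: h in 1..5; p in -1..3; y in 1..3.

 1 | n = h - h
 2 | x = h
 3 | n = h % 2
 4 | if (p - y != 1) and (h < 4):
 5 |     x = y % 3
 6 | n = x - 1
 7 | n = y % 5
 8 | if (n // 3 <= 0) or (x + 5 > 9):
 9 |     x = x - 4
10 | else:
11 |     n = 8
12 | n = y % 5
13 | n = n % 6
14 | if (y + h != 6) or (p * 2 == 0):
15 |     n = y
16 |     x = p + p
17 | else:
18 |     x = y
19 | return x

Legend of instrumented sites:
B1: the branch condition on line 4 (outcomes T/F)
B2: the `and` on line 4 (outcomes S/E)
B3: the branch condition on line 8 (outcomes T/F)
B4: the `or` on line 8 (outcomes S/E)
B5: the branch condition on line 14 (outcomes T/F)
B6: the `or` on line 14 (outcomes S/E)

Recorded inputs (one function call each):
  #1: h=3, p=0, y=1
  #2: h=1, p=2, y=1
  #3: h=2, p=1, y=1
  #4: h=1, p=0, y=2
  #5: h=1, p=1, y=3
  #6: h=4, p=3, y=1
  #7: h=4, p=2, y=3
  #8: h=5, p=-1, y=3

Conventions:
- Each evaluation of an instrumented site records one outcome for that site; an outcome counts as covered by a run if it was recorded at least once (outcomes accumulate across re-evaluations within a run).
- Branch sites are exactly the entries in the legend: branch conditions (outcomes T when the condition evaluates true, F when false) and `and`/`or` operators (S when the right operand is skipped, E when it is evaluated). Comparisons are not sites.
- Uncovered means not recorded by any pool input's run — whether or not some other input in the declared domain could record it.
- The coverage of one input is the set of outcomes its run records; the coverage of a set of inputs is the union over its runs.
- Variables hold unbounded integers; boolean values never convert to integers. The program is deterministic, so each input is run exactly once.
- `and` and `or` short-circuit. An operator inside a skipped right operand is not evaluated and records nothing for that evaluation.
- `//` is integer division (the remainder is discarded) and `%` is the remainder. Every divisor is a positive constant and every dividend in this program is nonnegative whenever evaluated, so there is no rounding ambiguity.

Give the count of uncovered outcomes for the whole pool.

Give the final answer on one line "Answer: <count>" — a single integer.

#1 (h=3, p=0, y=1) -> B2->E, B1->T, B4->S, B3->T, B6->S, B5->T; covered: B1=T, B2=E, B3=T, B4=S, B5=T, B6=S
#2 (h=1, p=2, y=1) -> B2->S, B1->F, B4->S, B3->T, B6->S, B5->T; covered: B1=F, B2=S, B3=T, B4=S, B5=T, B6=S
#3 (h=2, p=1, y=1) -> B2->E, B1->T, B4->S, B3->T, B6->S, B5->T; covered: B1=T, B2=E, B3=T, B4=S, B5=T, B6=S
#4 (h=1, p=0, y=2) -> B2->E, B1->T, B4->S, B3->T, B6->S, B5->T; covered: B1=T, B2=E, B3=T, B4=S, B5=T, B6=S
#5 (h=1, p=1, y=3) -> B2->E, B1->T, B4->E, B3->F, B6->S, B5->T; covered: B1=T, B2=E, B3=F, B4=E, B5=T, B6=S
#6 (h=4, p=3, y=1) -> B2->E, B1->F, B4->S, B3->T, B6->S, B5->T; covered: B1=F, B2=E, B3=T, B4=S, B5=T, B6=S
#7 (h=4, p=2, y=3) -> B2->E, B1->F, B4->E, B3->F, B6->S, B5->T; covered: B1=F, B2=E, B3=F, B4=E, B5=T, B6=S
#8 (h=5, p=-1, y=3) -> B2->E, B1->F, B4->E, B3->T, B6->S, B5->T; covered: B1=F, B2=E, B3=T, B4=E, B5=T, B6=S
union over the pool: B1=T, B1=F, B2=S, B2=E, B3=T, B3=F, B4=S, B4=E, B5=T, B6=S
uncovered (2 of 12): B5=F, B6=E

Answer: 2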